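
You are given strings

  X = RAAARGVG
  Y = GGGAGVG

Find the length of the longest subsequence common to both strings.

Pick A (X #4, Y #4); then G (X #6, Y #5); then V (X #7, Y #6); then G (X #8, Y #7); all 4 characters appear in both, in order. dp[8][7] = 4 confirms this is the maximum.

4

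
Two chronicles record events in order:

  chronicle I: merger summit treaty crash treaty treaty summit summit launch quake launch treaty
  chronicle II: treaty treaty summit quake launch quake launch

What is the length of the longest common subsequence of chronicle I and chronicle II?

Taking treaty at chronicle I[5]=chronicle II[1], then treaty at chronicle I[6]=chronicle II[2], then summit at chronicle I[7]=chronicle II[3], then launch at chronicle I[9]=chronicle II[5], then quake at chronicle I[10]=chronicle II[6], then launch at chronicle I[11]=chronicle II[7] gives a common subsequence of length 6. dp[12][7] = 6 confirms this is the maximum.

6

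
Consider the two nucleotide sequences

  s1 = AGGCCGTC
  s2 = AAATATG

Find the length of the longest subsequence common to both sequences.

Let dp[i][j] be the LCS length of the first i bases of s1 and the first j bases of s2. dp[i][j] = dp[i-1][j-1]+1 when the i-th and j-th bases match, else max(dp[i-1][j], dp[i][j-1]).
    ·  A  A  A  T  A  T  G
 ·  0  0  0  0  0  0  0  0
 A  0  1  1  1  1  1  1  1
 G  0  1  1  1  1  1  1  2
 G  0  1  1  1  1  1  1  2
 C  0  1  1  1  1  1  1  2
 C  0  1  1  1  1  1  1  2
 G  0  1  1  1  1  1  1  2
 T  0  1  1  1  2  2  2  2
 C  0  1  1  1  2  2  2  2
dp[8][7] = 2. One LCS (by backtracking along matches): AG.

2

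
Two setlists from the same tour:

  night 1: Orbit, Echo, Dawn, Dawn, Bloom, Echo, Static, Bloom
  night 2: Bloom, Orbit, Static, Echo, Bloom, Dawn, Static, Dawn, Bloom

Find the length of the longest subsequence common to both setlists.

5

Match Orbit at night 1[1]=night 2[2], Echo at night 1[2]=night 2[4], Dawn at night 1[3]=night 2[6], Dawn at night 1[4]=night 2[8], Bloom at night 1[8]=night 2[9] — 5 songs in the same relative order in both. dp[8][9] = 5 confirms this is the maximum.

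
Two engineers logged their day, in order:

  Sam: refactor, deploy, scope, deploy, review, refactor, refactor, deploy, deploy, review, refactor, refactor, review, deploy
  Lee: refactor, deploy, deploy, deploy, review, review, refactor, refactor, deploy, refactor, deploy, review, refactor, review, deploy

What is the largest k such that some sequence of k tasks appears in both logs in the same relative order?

Match refactor [1,1], then deploy [2,3], then deploy [4,4], then review [5,6], then refactor [6,7], then refactor [7,8], then deploy [8,9], then deploy [9,11], then review [10,12], then refactor [12,13], then review [13,14], then deploy [14,15] — 12 tasks in the same relative order in both. Since dp[14][15] = 12, nothing longer is possible.

12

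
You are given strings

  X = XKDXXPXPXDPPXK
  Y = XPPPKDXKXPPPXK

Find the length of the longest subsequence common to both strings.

Match X at X[1]=Y[1] → K at X[2]=Y[5] → D at X[3]=Y[6] → X at X[4]=Y[7] → X at X[7]=Y[9] → P at X[8]=Y[10] → P at X[11]=Y[11] → P at X[12]=Y[12] → X at X[13]=Y[13] → K at X[14]=Y[14] — 10 characters in the same relative order in both. The LCS DP gives dp[14][14] = 10, so this is optimal.

10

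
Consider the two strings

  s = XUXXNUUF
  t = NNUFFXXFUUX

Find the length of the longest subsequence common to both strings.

5

Let dp[i][j] be the LCS length of the first i characters of s and the first j characters of t. dp[i][j] = dp[i-1][j-1]+1 when the i-th and j-th characters match, else max(dp[i-1][j], dp[i][j-1]).
    ·  N  N  U  F  F  X  X  F  U  U  X
 ·  0  0  0  0  0  0  0  0  0  0  0  0
 X  0  0  0  0  0  0  1  1  1  1  1  1
 U  0  0  0  1  1  1  1  1  1  2  2  2
 X  0  0  0  1  1  1  2  2  2  2  2  3
 X  0  0  0  1  1  1  2  3  3  3  3  3
 N  0  1  1  1  1  1  2  3  3  3  3  3
 U  0  1  1  2  2  2  2  3  3  4  4  4
 U  0  1  1  2  2  2  2  3  3  4  5  5
 F  0  1  1  2  3  3  3  3  4  4  5  5
dp[8][11] = 5. One LCS (by backtracking along matches): UXXUU.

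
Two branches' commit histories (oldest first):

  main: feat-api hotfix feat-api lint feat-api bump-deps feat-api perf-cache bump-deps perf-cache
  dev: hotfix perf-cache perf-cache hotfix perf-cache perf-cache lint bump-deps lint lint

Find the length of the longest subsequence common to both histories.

3

Match hotfix [2,4], lint [4,7], bump-deps [6,8] — 3 commits in the same relative order in both. The LCS DP gives dp[10][10] = 3, so this is optimal.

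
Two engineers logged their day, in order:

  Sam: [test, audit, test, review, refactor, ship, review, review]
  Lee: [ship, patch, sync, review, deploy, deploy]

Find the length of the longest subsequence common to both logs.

One common subsequence of length 2: ship [6,1], then review [7,4]. dp[8][6] = 2 confirms this is the maximum.

2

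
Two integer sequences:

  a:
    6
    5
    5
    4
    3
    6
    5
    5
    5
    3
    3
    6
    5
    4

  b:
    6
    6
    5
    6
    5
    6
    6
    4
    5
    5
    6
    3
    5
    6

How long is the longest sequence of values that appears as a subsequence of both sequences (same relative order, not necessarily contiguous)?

Pick 6 (a #1, b #2), 5 (a #2, b #3), 5 (a #3, b #5), 4 (a #4, b #8), 5 (a #7, b #9), 5 (a #8, b #10), 5 (a #9, b #13), 6 (a #12, b #14); all 8 values appear in both, in order. dp[14][14] = 8 confirms this is the maximum.

8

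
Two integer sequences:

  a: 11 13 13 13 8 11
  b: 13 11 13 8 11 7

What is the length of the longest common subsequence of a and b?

Match 11 (a #1, b #2), 13 (a #4, b #3), 8 (a #5, b #4), 11 (a #6, b #5) — 4 values in the same relative order in both, and the DP table's final entry dp[6][6] is also 4, so no common subsequence is longer.

4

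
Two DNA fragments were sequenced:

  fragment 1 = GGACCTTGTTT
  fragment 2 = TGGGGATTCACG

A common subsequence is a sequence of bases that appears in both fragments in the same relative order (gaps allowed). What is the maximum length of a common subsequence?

6

Pick G [1,4], G [2,5], A [3,6], C [4,9], C [5,11], G [8,12]; all 6 bases appear in both, in order. Since dp[11][12] = 6, nothing longer is possible.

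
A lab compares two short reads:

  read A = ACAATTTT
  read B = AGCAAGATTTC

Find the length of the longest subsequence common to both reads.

Let dp[i][j] be the LCS length of the first i bases of read A and the first j bases of read B. dp[i][j] = dp[i-1][j-1]+1 when the i-th and j-th bases match, else max(dp[i-1][j], dp[i][j-1]).
    ·  A  G  C  A  A  G  A  T  T  T  C
 ·  0  0  0  0  0  0  0  0  0  0  0  0
 A  0  1  1  1  1  1  1  1  1  1  1  1
 C  0  1  1  2  2  2  2  2  2  2  2  2
 A  0  1  1  2  3  3  3  3  3  3  3  3
 A  0  1  1  2  3  4  4  4  4  4  4  4
 T  0  1  1  2  3  4  4  4  5  5  5  5
 T  0  1  1  2  3  4  4  4  5  6  6  6
 T  0  1  1  2  3  4  4  4  5  6  7  7
 T  0  1  1  2  3  4  4  4  5  6  7  7
dp[8][11] = 7. One LCS (by backtracking along matches): ACAATTT.

7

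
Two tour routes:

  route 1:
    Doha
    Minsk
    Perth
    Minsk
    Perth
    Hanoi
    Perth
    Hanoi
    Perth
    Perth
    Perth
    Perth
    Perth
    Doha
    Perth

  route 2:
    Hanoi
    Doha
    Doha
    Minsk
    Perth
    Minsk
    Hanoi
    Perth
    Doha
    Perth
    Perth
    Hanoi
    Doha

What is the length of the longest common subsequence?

Pick Doha (route 1 #1, route 2 #3), then Minsk (route 1 #2, route 2 #4), then Perth (route 1 #3, route 2 #5), then Minsk (route 1 #4, route 2 #6), then Hanoi (route 1 #6, route 2 #7), then Perth (route 1 #7, route 2 #8), then Perth (route 1 #9, route 2 #10), then Perth (route 1 #10, route 2 #11), then Doha (route 1 #14, route 2 #13); all 9 stops appear in both, in order. dp[15][13] = 9 confirms this is the maximum.

9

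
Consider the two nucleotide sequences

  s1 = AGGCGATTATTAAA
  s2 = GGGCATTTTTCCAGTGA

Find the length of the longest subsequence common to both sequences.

Match G at s1[2]=s2[2], then G at s1[3]=s2[3], then C at s1[4]=s2[4], then A at s1[6]=s2[5], then T at s1[7]=s2[7], then T at s1[8]=s2[8], then T at s1[10]=s2[9], then T at s1[11]=s2[10], then A at s1[12]=s2[13], then A at s1[14]=s2[17] — 10 bases in the same relative order in both, and the DP table's final entry dp[14][17] is also 10, so no common subsequence is longer.

10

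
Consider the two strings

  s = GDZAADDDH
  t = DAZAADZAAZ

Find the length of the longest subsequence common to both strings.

Match D (s #2, t #1); then Z (s #3, t #3); then A (s #4, t #4); then A (s #5, t #5); then D (s #6, t #6) — 5 characters in the same relative order in both, and the DP table's final entry dp[9][10] is also 5, so no common subsequence is longer.

5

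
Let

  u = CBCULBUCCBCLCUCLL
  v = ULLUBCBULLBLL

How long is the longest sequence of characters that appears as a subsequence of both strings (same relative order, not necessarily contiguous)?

Taking U (u #4, v #1) → L (u #5, v #3) → B (u #6, v #5) → C (u #9, v #6) → B (u #10, v #7) → L (u #12, v #10) → L (u #16, v #12) → L (u #17, v #13) gives a common subsequence of length 8. The LCS DP gives dp[17][13] = 8, so this is optimal.

8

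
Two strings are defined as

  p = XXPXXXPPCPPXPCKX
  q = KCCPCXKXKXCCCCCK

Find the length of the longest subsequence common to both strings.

Taking P at p[3]=q[4], X at p[4]=q[6], X at p[5]=q[8], X at p[6]=q[10], C at p[9]=q[14], C at p[14]=q[15], K at p[15]=q[16] gives a common subsequence of length 7. Since dp[16][16] = 7, nothing longer is possible.

7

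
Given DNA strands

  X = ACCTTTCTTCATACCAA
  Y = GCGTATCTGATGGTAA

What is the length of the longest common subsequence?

Taking C [2,2] → T [4,4] → T [6,6] → C [7,7] → T [8,8] → T [9,11] → T [12,14] → A [16,15] → A [17,16] gives a common subsequence of length 9. The LCS DP gives dp[17][16] = 9, so this is optimal.

9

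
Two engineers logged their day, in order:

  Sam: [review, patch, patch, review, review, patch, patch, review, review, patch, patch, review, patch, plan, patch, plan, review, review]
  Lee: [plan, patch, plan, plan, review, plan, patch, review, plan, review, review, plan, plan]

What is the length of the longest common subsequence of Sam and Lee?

8

Match patch (Sam #2, Lee #2), review (Sam #4, Lee #5), patch (Sam #7, Lee #7), review (Sam #8, Lee #8), review (Sam #9, Lee #10), review (Sam #12, Lee #11), plan (Sam #14, Lee #12), plan (Sam #16, Lee #13) — 8 tasks in the same relative order in both, and the DP table's final entry dp[18][13] is also 8, so no common subsequence is longer.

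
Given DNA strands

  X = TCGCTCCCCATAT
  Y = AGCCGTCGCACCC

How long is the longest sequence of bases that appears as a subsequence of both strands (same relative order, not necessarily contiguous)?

One common subsequence of length 7: T (X #1, Y #6); then C (X #2, Y #7); then G (X #3, Y #8); then C (X #4, Y #9); then C (X #7, Y #11); then C (X #8, Y #12); then C (X #9, Y #13), and the DP table's final entry dp[13][13] is also 7, so no common subsequence is longer.

7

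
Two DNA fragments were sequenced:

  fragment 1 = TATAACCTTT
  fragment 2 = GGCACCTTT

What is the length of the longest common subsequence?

6

Taking A [5,4] → C [6,5] → C [7,6] → T [8,7] → T [9,8] → T [10,9] gives a common subsequence of length 6. Since dp[10][9] = 6, nothing longer is possible.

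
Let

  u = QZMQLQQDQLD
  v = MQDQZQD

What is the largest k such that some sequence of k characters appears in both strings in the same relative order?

Let dp[i][j] be the LCS length of the first i characters of u and the first j characters of v. dp[i][j] = dp[i-1][j-1]+1 when the i-th and j-th characters match, else max(dp[i-1][j], dp[i][j-1]).
    ·  M  Q  D  Q  Z  Q  D
 ·  0  0  0  0  0  0  0  0
 Q  0  0  1  1  1  1  1  1
 Z  0  0  1  1  1  2  2  2
 M  0  1  1  1  1  2  2  2
 Q  0  1  2  2  2  2  3  3
 L  0  1  2  2  2  2  3  3
 Q  0  1  2  2  3  3  3  3
 Q  0  1  2  2  3  3  4  4
 D  0  1  2  3  3  3  4  5
 Q  0  1  2  3  4  4  4  5
 L  0  1  2  3  4  4  4  5
 D  0  1  2  3  4  4  4  5
dp[11][7] = 5. One LCS (by backtracking along matches): MQQQD.

5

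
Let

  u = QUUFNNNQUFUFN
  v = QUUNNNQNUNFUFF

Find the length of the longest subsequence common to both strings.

11

Taking Q (u #1, v #1); then U (u #2, v #2); then U (u #3, v #3); then N (u #5, v #4); then N (u #6, v #5); then N (u #7, v #6); then Q (u #8, v #7); then U (u #9, v #9); then F (u #10, v #11); then U (u #11, v #12); then F (u #12, v #14) gives a common subsequence of length 11. Since dp[13][14] = 11, nothing longer is possible.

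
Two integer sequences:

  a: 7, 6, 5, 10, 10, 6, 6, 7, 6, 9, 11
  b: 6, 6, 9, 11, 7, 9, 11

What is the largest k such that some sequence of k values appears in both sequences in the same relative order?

Let dp[i][j] be the LCS length of the first i values of a and the first j values of b. dp[i][j] = dp[i-1][j-1]+1 when the i-th and j-th values match, else max(dp[i-1][j], dp[i][j-1]).
    ·  6  6  9 11  7  9 11
 ·  0  0  0  0  0  0  0  0
 7  0  0  0  0  0  1  1  1
 6  0  1  1  1  1  1  1  1
 5  0  1  1  1  1  1  1  1
10  0  1  1  1  1  1  1  1
10  0  1  1  1  1  1  1  1
 6  0  1  2  2  2  2  2  2
 6  0  1  2  2  2  2  2  2
 7  0  1  2  2  2  3  3  3
 6  0  1  2  2  2  3  3  3
 9  0  1  2  3  3  3  4  4
11  0  1  2  3  4  4  4  5
dp[11][7] = 5. One LCS (by backtracking along matches): 6, 6, 7, 9, 11.

5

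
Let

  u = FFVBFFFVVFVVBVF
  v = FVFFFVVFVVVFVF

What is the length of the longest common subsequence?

Taking F (u #2, v #1), V (u #3, v #2), F (u #5, v #3), F (u #6, v #4), F (u #7, v #5), V (u #8, v #6), V (u #9, v #7), F (u #10, v #8), V (u #11, v #10), V (u #12, v #11), V (u #14, v #13), F (u #15, v #14) gives a common subsequence of length 12. dp[15][14] = 12 confirms this is the maximum.

12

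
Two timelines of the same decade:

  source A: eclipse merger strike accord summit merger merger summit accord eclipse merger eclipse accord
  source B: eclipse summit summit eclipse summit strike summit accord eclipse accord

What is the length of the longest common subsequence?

One common subsequence of length 6: eclipse (source A #1, source B #4), then strike (source A #3, source B #6), then summit (source A #8, source B #7), then accord (source A #9, source B #8), then eclipse (source A #12, source B #9), then accord (source A #13, source B #10). The LCS DP gives dp[13][10] = 6, so this is optimal.

6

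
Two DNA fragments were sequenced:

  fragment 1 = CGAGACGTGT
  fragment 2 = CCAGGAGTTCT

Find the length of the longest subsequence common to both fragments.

7

Pick C at fragment 1[1]=fragment 2[2], G at fragment 1[2]=fragment 2[4], G at fragment 1[4]=fragment 2[5], A at fragment 1[5]=fragment 2[6], G at fragment 1[7]=fragment 2[7], T at fragment 1[8]=fragment 2[9], T at fragment 1[10]=fragment 2[11]; all 7 bases appear in both, in order. The LCS DP gives dp[10][11] = 7, so this is optimal.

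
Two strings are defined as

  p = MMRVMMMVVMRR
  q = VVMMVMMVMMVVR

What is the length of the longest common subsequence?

9

One common subsequence of length 9: M [1,3], then M [2,4], then V [4,5], then M [5,7], then M [6,9], then M [7,10], then V [8,11], then V [9,12], then R [12,13]. dp[12][13] = 9 confirms this is the maximum.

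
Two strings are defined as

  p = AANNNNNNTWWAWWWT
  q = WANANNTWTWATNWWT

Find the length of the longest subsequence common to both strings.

11

One common subsequence of length 11: A at p[1]=q[2], then A at p[2]=q[4], then N at p[7]=q[5], then N at p[8]=q[6], then T at p[9]=q[7], then W at p[10]=q[8], then W at p[11]=q[10], then A at p[12]=q[11], then W at p[14]=q[14], then W at p[15]=q[15], then T at p[16]=q[16]. The LCS DP gives dp[16][16] = 11, so this is optimal.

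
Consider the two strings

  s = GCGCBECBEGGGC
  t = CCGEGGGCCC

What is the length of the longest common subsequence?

Match C (s #2, t #2), then G (s #3, t #3), then E (s #9, t #4), then G (s #10, t #5), then G (s #11, t #6), then G (s #12, t #7), then C (s #13, t #10) — 7 characters in the same relative order in both. dp[13][10] = 7 confirms this is the maximum.

7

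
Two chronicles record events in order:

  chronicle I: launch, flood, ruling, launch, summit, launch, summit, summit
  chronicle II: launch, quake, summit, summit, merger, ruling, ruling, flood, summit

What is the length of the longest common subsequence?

One common subsequence of length 4: launch (chronicle I #1, chronicle II #1), then summit (chronicle I #5, chronicle II #3), then summit (chronicle I #7, chronicle II #4), then summit (chronicle I #8, chronicle II #9). dp[8][9] = 4 confirms this is the maximum.

4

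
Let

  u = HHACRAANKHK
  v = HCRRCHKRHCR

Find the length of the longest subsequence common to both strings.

5

Taking H at u[2]=v[1], C at u[4]=v[2], R at u[5]=v[4], K at u[9]=v[7], H at u[10]=v[9] gives a common subsequence of length 5, and the DP table's final entry dp[11][11] is also 5, so no common subsequence is longer.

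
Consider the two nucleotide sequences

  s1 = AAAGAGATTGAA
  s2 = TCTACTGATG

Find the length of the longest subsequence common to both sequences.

One common subsequence of length 5: A at s1[1]=s2[4], G at s1[6]=s2[7], A at s1[7]=s2[8], T at s1[9]=s2[9], G at s1[10]=s2[10]. Since dp[12][10] = 5, nothing longer is possible.

5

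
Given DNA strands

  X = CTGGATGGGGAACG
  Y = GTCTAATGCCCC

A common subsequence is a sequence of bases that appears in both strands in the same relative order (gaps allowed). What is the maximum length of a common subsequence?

6

One common subsequence of length 6: C at X[1]=Y[3]; then T at X[2]=Y[4]; then A at X[5]=Y[6]; then T at X[6]=Y[7]; then G at X[7]=Y[8]; then C at X[13]=Y[12], and the DP table's final entry dp[14][12] is also 6, so no common subsequence is longer.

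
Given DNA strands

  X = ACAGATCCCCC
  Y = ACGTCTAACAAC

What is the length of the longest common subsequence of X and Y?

7

Let dp[i][j] be the LCS length of the first i bases of X and the first j bases of Y. dp[i][j] = dp[i-1][j-1]+1 when the i-th and j-th bases match, else max(dp[i-1][j], dp[i][j-1]).
    ·  A  C  G  T  C  T  A  A  C  A  A  C
 ·  0  0  0  0  0  0  0  0  0  0  0  0  0
 A  0  1  1  1  1  1  1  1  1  1  1  1  1
 C  0  1  2  2  2  2  2  2  2  2  2  2  2
 A  0  1  2  2  2  2  2  3  3  3  3  3  3
 G  0  1  2  3  3  3  3  3  3  3  3  3  3
 A  0  1  2  3  3  3  3  4  4  4  4  4  4
 T  0  1  2  3  4  4  4  4  4  4  4  4  4
 C  0  1  2  3  4  5  5  5  5  5  5  5  5
 C  0  1  2  3  4  5  5  5  5  6  6  6  6
 C  0  1  2  3  4  5  5  5  5  6  6  6  7
 C  0  1  2  3  4  5  5  5  5  6  6  6  7
 C  0  1  2  3  4  5  5  5  5  6  6  6  7
dp[11][12] = 7. One LCS (by backtracking along matches): ACGTCCC.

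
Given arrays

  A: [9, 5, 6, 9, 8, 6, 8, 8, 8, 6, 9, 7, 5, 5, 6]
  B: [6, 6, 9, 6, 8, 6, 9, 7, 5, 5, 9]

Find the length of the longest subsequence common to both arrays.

9

One common subsequence of length 9: 6 [3,2]; then 9 [4,3]; then 6 [6,4]; then 8 [9,5]; then 6 [10,6]; then 9 [11,7]; then 7 [12,8]; then 5 [13,9]; then 5 [14,10]. dp[15][11] = 9 confirms this is the maximum.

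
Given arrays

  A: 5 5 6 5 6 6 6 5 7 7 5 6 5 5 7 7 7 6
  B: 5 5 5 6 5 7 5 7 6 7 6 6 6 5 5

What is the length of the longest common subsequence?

One common subsequence of length 10: 5 (A #1, B #2) → 5 (A #2, B #3) → 6 (A #3, B #4) → 5 (A #4, B #7) → 6 (A #5, B #9) → 6 (A #6, B #11) → 6 (A #7, B #12) → 6 (A #12, B #13) → 5 (A #13, B #14) → 5 (A #14, B #15). The LCS DP gives dp[18][15] = 10, so this is optimal.

10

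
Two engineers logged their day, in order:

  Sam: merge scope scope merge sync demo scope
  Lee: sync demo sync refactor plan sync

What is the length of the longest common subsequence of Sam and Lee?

One common subsequence of length 2: sync at Sam[5]=Lee[1] → demo at Sam[6]=Lee[2]. Since dp[7][6] = 2, nothing longer is possible.

2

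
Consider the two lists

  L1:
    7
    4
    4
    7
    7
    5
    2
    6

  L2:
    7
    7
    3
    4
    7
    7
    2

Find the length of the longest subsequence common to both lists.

5

Let dp[i][j] be the LCS length of the first i values of L1 and the first j values of L2. dp[i][j] = dp[i-1][j-1]+1 when the i-th and j-th values match, else max(dp[i-1][j], dp[i][j-1]).
    ·  7  7  3  4  7  7  2
 ·  0  0  0  0  0  0  0  0
 7  0  1  1  1  1  1  1  1
 4  0  1  1  1  2  2  2  2
 4  0  1  1  1  2  2  2  2
 7  0  1  2  2  2  3  3  3
 7  0  1  2  2  2  3  4  4
 5  0  1  2  2  2  3  4  4
 2  0  1  2  2  2  3  4  5
 6  0  1  2  2  2  3  4  5
dp[8][7] = 5. One LCS (by backtracking along matches): 7, 4, 7, 7, 2.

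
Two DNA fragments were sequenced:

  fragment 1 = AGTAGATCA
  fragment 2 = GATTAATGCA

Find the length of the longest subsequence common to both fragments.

Let dp[i][j] be the LCS length of the first i bases of fragment 1 and the first j bases of fragment 2. dp[i][j] = dp[i-1][j-1]+1 when the i-th and j-th bases match, else max(dp[i-1][j], dp[i][j-1]).
    ·  G  A  T  T  A  A  T  G  C  A
 ·  0  0  0  0  0  0  0  0  0  0  0
 A  0  0  1  1  1  1  1  1  1  1  1
 G  0  1  1  1  1  1  1  1  2  2  2
 T  0  1  1  2  2  2  2  2  2  2  2
 A  0  1  2  2  2  3  3  3  3  3  3
 G  0  1  2  2  2  3  3  3  4  4  4
 A  0  1  2  2  2  3  4  4  4  4  5
 T  0  1  2  3  3  3  4  5  5  5  5
 C  0  1  2  3  3  3  4  5  5  6  6
 A  0  1  2  3  3  4  4  5  5  6  7
dp[9][10] = 7. One LCS (by backtracking along matches): ATAATCA.

7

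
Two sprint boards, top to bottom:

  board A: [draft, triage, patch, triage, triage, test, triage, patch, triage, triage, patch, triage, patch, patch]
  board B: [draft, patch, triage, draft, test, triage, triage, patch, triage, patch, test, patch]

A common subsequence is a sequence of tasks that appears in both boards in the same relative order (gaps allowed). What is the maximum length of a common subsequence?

One common subsequence of length 10: draft at board A[1]=board B[1], then patch at board A[3]=board B[2], then triage at board A[4]=board B[3], then test at board A[6]=board B[5], then triage at board A[9]=board B[6], then triage at board A[10]=board B[7], then patch at board A[11]=board B[8], then triage at board A[12]=board B[9], then patch at board A[13]=board B[10], then patch at board A[14]=board B[12], and the DP table's final entry dp[14][12] is also 10, so no common subsequence is longer.

10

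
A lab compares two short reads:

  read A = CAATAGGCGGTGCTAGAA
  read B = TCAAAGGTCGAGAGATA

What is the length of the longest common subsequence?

Match C (read A #1, read B #2); then A (read A #2, read B #3); then A (read A #3, read B #4); then A (read A #5, read B #5); then G (read A #6, read B #6); then G (read A #7, read B #7); then C (read A #8, read B #9); then G (read A #9, read B #10); then G (read A #12, read B #12); then A (read A #15, read B #13); then G (read A #16, read B #14); then A (read A #17, read B #15); then A (read A #18, read B #17) — 13 bases in the same relative order in both. Since dp[18][17] = 13, nothing longer is possible.

13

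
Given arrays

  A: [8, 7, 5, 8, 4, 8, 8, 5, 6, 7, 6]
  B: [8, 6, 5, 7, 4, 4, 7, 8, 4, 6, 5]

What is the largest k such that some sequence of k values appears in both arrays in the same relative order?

Let dp[i][j] be the LCS length of the first i values of A and the first j values of B. dp[i][j] = dp[i-1][j-1]+1 when the i-th and j-th values match, else max(dp[i-1][j], dp[i][j-1]).
    ·  8  6  5  7  4  4  7  8  4  6  5
 ·  0  0  0  0  0  0  0  0  0  0  0  0
 8  0  1  1  1  1  1  1  1  1  1  1  1
 7  0  1  1  1  2  2  2  2  2  2  2  2
 5  0  1  1  2  2  2  2  2  2  2  2  3
 8  0  1  1  2  2  2  2  2  3  3  3  3
 4  0  1  1  2  2  3  3  3  3  4  4  4
 8  0  1  1  2  2  3  3  3  4  4  4  4
 8  0  1  1  2  2  3  3  3  4  4  4  4
 5  0  1  1  2  2  3  3  3  4  4  4  5
 6  0  1  2  2  2  3  3  3  4  4  5  5
 7  0  1  2  2  3  3  3  4  4  4  5  5
 6  0  1  2  2  3  3  3  4  4  4  5  5
dp[11][11] = 5. One LCS (by backtracking along matches): 8, 7, 8, 4, 5.

5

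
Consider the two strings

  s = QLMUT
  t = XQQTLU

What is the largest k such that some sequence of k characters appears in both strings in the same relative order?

3

Let dp[i][j] be the LCS length of the first i characters of s and the first j characters of t. dp[i][j] = dp[i-1][j-1]+1 when the i-th and j-th characters match, else max(dp[i-1][j], dp[i][j-1]).
    ·  X  Q  Q  T  L  U
 ·  0  0  0  0  0  0  0
 Q  0  0  1  1  1  1  1
 L  0  0  1  1  1  2  2
 M  0  0  1  1  1  2  2
 U  0  0  1  1  1  2  3
 T  0  0  1  1  2  2  3
dp[5][6] = 3. One LCS (by backtracking along matches): QLU.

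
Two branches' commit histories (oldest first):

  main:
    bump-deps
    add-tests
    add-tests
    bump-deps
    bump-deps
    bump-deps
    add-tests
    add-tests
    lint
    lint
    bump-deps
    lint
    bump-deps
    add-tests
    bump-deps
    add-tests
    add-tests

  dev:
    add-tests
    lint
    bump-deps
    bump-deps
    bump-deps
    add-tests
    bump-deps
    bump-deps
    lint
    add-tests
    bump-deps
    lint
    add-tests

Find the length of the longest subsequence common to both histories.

10

Pick add-tests [2,1]; then bump-deps [4,3]; then bump-deps [5,4]; then bump-deps [6,5]; then add-tests [7,6]; then bump-deps [11,8]; then lint [12,9]; then add-tests [14,10]; then bump-deps [15,11]; then add-tests [17,13]; all 10 commits appear in both, in order, and the DP table's final entry dp[17][13] is also 10, so no common subsequence is longer.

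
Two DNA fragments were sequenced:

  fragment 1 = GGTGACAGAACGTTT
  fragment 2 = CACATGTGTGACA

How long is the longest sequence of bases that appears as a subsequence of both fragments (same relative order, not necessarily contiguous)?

7

Match G [1,6]; then G [2,8]; then T [3,9]; then G [4,10]; then A [5,11]; then C [6,12]; then A [10,13] — 7 bases in the same relative order in both. dp[15][13] = 7 confirms this is the maximum.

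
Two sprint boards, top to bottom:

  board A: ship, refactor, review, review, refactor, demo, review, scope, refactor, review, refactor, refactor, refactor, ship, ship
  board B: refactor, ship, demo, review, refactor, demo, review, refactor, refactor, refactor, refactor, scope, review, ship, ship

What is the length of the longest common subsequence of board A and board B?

One common subsequence of length 11: ship [1,2], then review [4,4], then refactor [5,5], then demo [6,6], then review [7,7], then refactor [9,8], then refactor [11,9], then refactor [12,10], then refactor [13,11], then ship [14,14], then ship [15,15]. Since dp[15][15] = 11, nothing longer is possible.

11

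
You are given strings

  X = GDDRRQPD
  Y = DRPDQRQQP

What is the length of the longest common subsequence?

Let dp[i][j] be the LCS length of the first i characters of X and the first j characters of Y. dp[i][j] = dp[i-1][j-1]+1 when the i-th and j-th characters match, else max(dp[i-1][j], dp[i][j-1]).
    ·  D  R  P  D  Q  R  Q  Q  P
 ·  0  0  0  0  0  0  0  0  0  0
 G  0  0  0  0  0  0  0  0  0  0
 D  0  1  1  1  1  1  1  1  1  1
 D  0  1  1  1  2  2  2  2  2  2
 R  0  1  2  2  2  2  3  3  3  3
 R  0  1  2  2  2  2  3  3  3  3
 Q  0  1  2  2  2  3  3  4  4  4
 P  0  1  2  3  3  3  3  4  4  5
 D  0  1  2  3  4  4  4  4  4  5
dp[8][9] = 5. One LCS (by backtracking along matches): DDRQP.

5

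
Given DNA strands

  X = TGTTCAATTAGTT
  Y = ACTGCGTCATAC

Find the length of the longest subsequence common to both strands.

Match T at X[1]=Y[3] → G at X[2]=Y[6] → T at X[4]=Y[7] → C at X[5]=Y[8] → A at X[7]=Y[9] → T at X[9]=Y[10] → A at X[10]=Y[11] — 7 bases in the same relative order in both. The LCS DP gives dp[13][12] = 7, so this is optimal.

7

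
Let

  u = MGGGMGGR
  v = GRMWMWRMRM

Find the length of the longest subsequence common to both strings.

Let dp[i][j] be the LCS length of the first i characters of u and the first j characters of v. dp[i][j] = dp[i-1][j-1]+1 when the i-th and j-th characters match, else max(dp[i-1][j], dp[i][j-1]).
    ·  G  R  M  W  M  W  R  M  R  M
 ·  0  0  0  0  0  0  0  0  0  0  0
 M  0  0  0  1  1  1  1  1  1  1  1
 G  0  1  1  1  1  1  1  1  1  1  1
 G  0  1  1  1  1  1  1  1  1  1  1
 G  0  1  1  1  1  1  1  1  1  1  1
 M  0  1  1  2  2  2  2  2  2  2  2
 G  0  1  1  2  2  2  2  2  2  2  2
 G  0  1  1  2  2  2  2  2  2  2  2
 R  0  1  2  2  2  2  2  3  3  3  3
dp[8][10] = 3. One LCS (by backtracking along matches): MMR.

3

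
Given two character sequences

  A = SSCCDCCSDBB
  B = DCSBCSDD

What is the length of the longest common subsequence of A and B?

Let dp[i][j] be the LCS length of the first i characters of A and the first j characters of B. dp[i][j] = dp[i-1][j-1]+1 when the i-th and j-th characters match, else max(dp[i-1][j], dp[i][j-1]).
    ·  D  C  S  B  C  S  D  D
 ·  0  0  0  0  0  0  0  0  0
 S  0  0  0  1  1  1  1  1  1
 S  0  0  0  1  1  1  2  2  2
 C  0  0  1  1  1  2  2  2  2
 C  0  0  1  1  1  2  2  2  2
 D  0  1  1  1  1  2  2  3  3
 C  0  1  2  2  2  2  2  3  3
 C  0  1  2  2  2  3  3  3  3
 S  0  1  2  3  3  3  4  4  4
 D  0  1  2  3  3  3  4  5  5
 B  0  1  2  3  4  4  4  5  5
 B  0  1  2  3  4  4  4  5  5
dp[11][8] = 5. One LCS (by backtracking along matches): DCCSD.

5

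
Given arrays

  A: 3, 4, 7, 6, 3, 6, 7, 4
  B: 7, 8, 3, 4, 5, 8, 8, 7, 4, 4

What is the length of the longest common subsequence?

One common subsequence of length 4: 3 (A #1, B #3), 4 (A #2, B #4), 7 (A #3, B #8), 4 (A #8, B #10). dp[8][10] = 4 confirms this is the maximum.

4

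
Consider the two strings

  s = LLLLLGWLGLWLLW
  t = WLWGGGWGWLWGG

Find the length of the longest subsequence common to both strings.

7

One common subsequence of length 7: L (s #1, t #2), then G (s #6, t #6), then W (s #7, t #7), then G (s #9, t #8), then W (s #11, t #9), then L (s #13, t #10), then W (s #14, t #11). dp[14][13] = 7 confirms this is the maximum.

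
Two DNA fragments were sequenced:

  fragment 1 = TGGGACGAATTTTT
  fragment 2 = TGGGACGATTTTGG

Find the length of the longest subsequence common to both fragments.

Match T (fragment 1 #1, fragment 2 #1), G (fragment 1 #2, fragment 2 #2), G (fragment 1 #3, fragment 2 #3), G (fragment 1 #4, fragment 2 #4), A (fragment 1 #5, fragment 2 #5), C (fragment 1 #6, fragment 2 #6), G (fragment 1 #7, fragment 2 #7), A (fragment 1 #9, fragment 2 #8), T (fragment 1 #10, fragment 2 #9), T (fragment 1 #11, fragment 2 #10), T (fragment 1 #12, fragment 2 #11), T (fragment 1 #13, fragment 2 #12) — 12 bases in the same relative order in both, and the DP table's final entry dp[14][14] is also 12, so no common subsequence is longer.

12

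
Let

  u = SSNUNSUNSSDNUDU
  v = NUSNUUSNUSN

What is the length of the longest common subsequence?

One common subsequence of length 7: S (u #2, v #3) → N (u #3, v #4) → U (u #4, v #6) → N (u #5, v #8) → U (u #7, v #9) → S (u #10, v #10) → N (u #12, v #11), and the DP table's final entry dp[15][11] is also 7, so no common subsequence is longer.

7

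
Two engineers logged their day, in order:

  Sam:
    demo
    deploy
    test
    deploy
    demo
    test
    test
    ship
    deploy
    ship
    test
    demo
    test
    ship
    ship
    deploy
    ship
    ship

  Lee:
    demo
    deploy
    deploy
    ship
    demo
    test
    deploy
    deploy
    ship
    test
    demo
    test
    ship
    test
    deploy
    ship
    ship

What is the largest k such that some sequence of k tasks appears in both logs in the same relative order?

14

One common subsequence of length 14: demo [1,1] → deploy [2,2] → deploy [4,3] → demo [5,5] → test [6,6] → deploy [9,8] → ship [10,9] → test [11,10] → demo [12,11] → test [13,12] → ship [14,13] → deploy [16,15] → ship [17,16] → ship [18,17]. dp[18][17] = 14 confirms this is the maximum.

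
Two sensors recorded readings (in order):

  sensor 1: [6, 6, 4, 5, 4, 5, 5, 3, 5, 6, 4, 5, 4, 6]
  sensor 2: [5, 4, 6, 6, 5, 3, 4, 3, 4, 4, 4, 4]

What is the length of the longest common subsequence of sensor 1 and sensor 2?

One common subsequence of length 7: 6 at sensor 1[1]=sensor 2[3], 6 at sensor 1[2]=sensor 2[4], 5 at sensor 1[4]=sensor 2[5], 4 at sensor 1[5]=sensor 2[7], 3 at sensor 1[8]=sensor 2[8], 4 at sensor 1[11]=sensor 2[11], 4 at sensor 1[13]=sensor 2[12], and the DP table's final entry dp[14][12] is also 7, so no common subsequence is longer.

7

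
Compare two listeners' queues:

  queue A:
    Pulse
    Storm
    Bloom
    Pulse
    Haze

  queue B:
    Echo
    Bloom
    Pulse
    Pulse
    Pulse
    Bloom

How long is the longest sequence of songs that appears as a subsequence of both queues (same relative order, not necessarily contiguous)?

2

One common subsequence of length 2: Pulse (queue A #1, queue B #5), then Bloom (queue A #3, queue B #6). The LCS DP gives dp[5][6] = 2, so this is optimal.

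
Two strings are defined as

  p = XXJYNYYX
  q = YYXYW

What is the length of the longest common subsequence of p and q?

Let dp[i][j] be the LCS length of the first i characters of p and the first j characters of q. dp[i][j] = dp[i-1][j-1]+1 when the i-th and j-th characters match, else max(dp[i-1][j], dp[i][j-1]).
    ·  Y  Y  X  Y  W
 ·  0  0  0  0  0  0
 X  0  0  0  1  1  1
 X  0  0  0  1  1  1
 J  0  0  0  1  1  1
 Y  0  1  1  1  2  2
 N  0  1  1  1  2  2
 Y  0  1  2  2  2  2
 Y  0  1  2  2  3  3
 X  0  1  2  3  3  3
dp[8][5] = 3. One LCS (by backtracking along matches): YYY.

3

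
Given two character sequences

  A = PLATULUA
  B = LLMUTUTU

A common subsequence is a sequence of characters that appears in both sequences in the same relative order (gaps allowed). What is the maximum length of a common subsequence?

Match L [2,2], then T [4,5], then U [5,6], then U [7,8] — 4 characters in the same relative order in both. The LCS DP gives dp[8][8] = 4, so this is optimal.

4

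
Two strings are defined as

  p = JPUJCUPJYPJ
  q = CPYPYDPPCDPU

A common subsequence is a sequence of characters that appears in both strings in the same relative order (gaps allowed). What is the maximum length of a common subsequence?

Let dp[i][j] be the LCS length of the first i characters of p and the first j characters of q. dp[i][j] = dp[i-1][j-1]+1 when the i-th and j-th characters match, else max(dp[i-1][j], dp[i][j-1]).
    ·  C  P  Y  P  Y  D  P  P  C  D  P  U
 ·  0  0  0  0  0  0  0  0  0  0  0  0  0
 J  0  0  0  0  0  0  0  0  0  0  0  0  0
 P  0  0  1  1  1  1  1  1  1  1  1  1  1
 U  0  0  1  1  1  1  1  1  1  1  1  1  2
 J  0  0  1  1  1  1  1  1  1  1  1  1  2
 C  0  1  1  1  1  1  1  1  1  2  2  2  2
 U  0  1  1  1  1  1  1  1  1  2  2  2  3
 P  0  1  2  2  2  2  2  2  2  2  2  3  3
 J  0  1  2  2  2  2  2  2  2  2  2  3  3
 Y  0  1  2  3  3  3  3  3  3  3  3  3  3
 P  0  1  2  3  4  4  4  4  4  4  4  4  4
 J  0  1  2  3  4  4  4  4  4  4  4  4  4
dp[11][12] = 4. One LCS (by backtracking along matches): PPYP.

4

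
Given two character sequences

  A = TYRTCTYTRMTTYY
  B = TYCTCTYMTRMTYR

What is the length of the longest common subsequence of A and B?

11

Taking T [1,1], Y [2,2], T [4,4], C [5,5], T [6,6], Y [7,7], T [8,9], R [9,10], M [10,11], T [12,12], Y [13,13] gives a common subsequence of length 11, and the DP table's final entry dp[14][14] is also 11, so no common subsequence is longer.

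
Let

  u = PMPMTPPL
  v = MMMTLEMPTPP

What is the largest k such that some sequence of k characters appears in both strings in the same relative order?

One common subsequence of length 5: M (u #2, v #7); then P (u #3, v #8); then T (u #5, v #9); then P (u #6, v #10); then P (u #7, v #11). dp[8][11] = 5 confirms this is the maximum.

5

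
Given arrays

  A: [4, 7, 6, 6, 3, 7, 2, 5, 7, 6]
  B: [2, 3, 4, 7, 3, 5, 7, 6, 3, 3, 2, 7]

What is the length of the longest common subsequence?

6

Pick 4 (A #1, B #3); then 7 (A #2, B #7); then 6 (A #3, B #8); then 3 (A #5, B #10); then 2 (A #7, B #11); then 7 (A #9, B #12); all 6 values appear in both, in order. The LCS DP gives dp[10][12] = 6, so this is optimal.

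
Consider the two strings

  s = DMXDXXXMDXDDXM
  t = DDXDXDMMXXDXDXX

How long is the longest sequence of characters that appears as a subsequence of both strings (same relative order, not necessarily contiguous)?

10

Match D (s #1, t #2) → X (s #3, t #3) → D (s #4, t #4) → X (s #5, t #5) → X (s #6, t #9) → X (s #7, t #10) → D (s #9, t #11) → X (s #10, t #12) → D (s #11, t #13) → X (s #13, t #15) — 10 characters in the same relative order in both. The LCS DP gives dp[14][15] = 10, so this is optimal.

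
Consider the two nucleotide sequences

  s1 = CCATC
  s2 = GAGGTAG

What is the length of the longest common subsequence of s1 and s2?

Let dp[i][j] be the LCS length of the first i bases of s1 and the first j bases of s2. dp[i][j] = dp[i-1][j-1]+1 when the i-th and j-th bases match, else max(dp[i-1][j], dp[i][j-1]).
    ·  G  A  G  G  T  A  G
 ·  0  0  0  0  0  0  0  0
 C  0  0  0  0  0  0  0  0
 C  0  0  0  0  0  0  0  0
 A  0  0  1  1  1  1  1  1
 T  0  0  1  1  1  2  2  2
 C  0  0  1  1  1  2  2  2
dp[5][7] = 2. One LCS (by backtracking along matches): AT.

2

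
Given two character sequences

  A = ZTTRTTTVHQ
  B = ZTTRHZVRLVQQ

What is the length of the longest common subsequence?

Let dp[i][j] be the LCS length of the first i characters of A and the first j characters of B. dp[i][j] = dp[i-1][j-1]+1 when the i-th and j-th characters match, else max(dp[i-1][j], dp[i][j-1]).
    ·  Z  T  T  R  H  Z  V  R  L  V  Q  Q
 ·  0  0  0  0  0  0  0  0  0  0  0  0  0
 Z  0  1  1  1  1  1  1  1  1  1  1  1  1
 T  0  1  2  2  2  2  2  2  2  2  2  2  2
 T  0  1  2  3  3  3  3  3  3  3  3  3  3
 R  0  1  2  3  4  4  4  4  4  4  4  4  4
 T  0  1  2  3  4  4  4  4  4  4  4  4  4
 T  0  1  2  3  4  4  4  4  4  4  4  4  4
 T  0  1  2  3  4  4  4  4  4  4  4  4  4
 V  0  1  2  3  4  4  4  5  5  5  5  5  5
 H  0  1  2  3  4  5  5  5  5  5  5  5  5
 Q  0  1  2  3  4  5  5  5  5  5  5  6  6
dp[10][12] = 6. One LCS (by backtracking along matches): ZTTRVQ.

6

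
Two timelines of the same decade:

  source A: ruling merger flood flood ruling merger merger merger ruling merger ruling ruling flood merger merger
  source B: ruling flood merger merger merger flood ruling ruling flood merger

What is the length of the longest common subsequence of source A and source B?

9

Pick ruling [1,1], then flood [4,2], then merger [6,3], then merger [7,4], then merger [8,5], then ruling [11,7], then ruling [12,8], then flood [13,9], then merger [15,10]; all 9 events appear in both, in order. dp[15][10] = 9 confirms this is the maximum.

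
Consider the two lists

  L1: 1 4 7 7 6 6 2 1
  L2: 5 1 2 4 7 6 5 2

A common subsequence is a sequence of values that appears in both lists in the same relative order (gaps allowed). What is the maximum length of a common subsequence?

Let dp[i][j] be the LCS length of the first i values of L1 and the first j values of L2. dp[i][j] = dp[i-1][j-1]+1 when the i-th and j-th values match, else max(dp[i-1][j], dp[i][j-1]).
    ·  5  1  2  4  7  6  5  2
 ·  0  0  0  0  0  0  0  0  0
 1  0  0  1  1  1  1  1  1  1
 4  0  0  1  1  2  2  2  2  2
 7  0  0  1  1  2  3  3  3  3
 7  0  0  1  1  2  3  3  3  3
 6  0  0  1  1  2  3  4  4  4
 6  0  0  1  1  2  3  4  4  4
 2  0  0  1  2  2  3  4  4  5
 1  0  0  1  2  2  3  4  4  5
dp[8][8] = 5. One LCS (by backtracking along matches): 1, 4, 7, 6, 2.

5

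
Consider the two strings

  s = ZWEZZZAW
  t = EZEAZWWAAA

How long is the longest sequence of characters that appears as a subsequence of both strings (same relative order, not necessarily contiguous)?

4

Let dp[i][j] be the LCS length of the first i characters of s and the first j characters of t. dp[i][j] = dp[i-1][j-1]+1 when the i-th and j-th characters match, else max(dp[i-1][j], dp[i][j-1]).
    ·  E  Z  E  A  Z  W  W  A  A  A
 ·  0  0  0  0  0  0  0  0  0  0  0
 Z  0  0  1  1  1  1  1  1  1  1  1
 W  0  0  1  1  1  1  2  2  2  2  2
 E  0  1  1  2  2  2  2  2  2  2  2
 Z  0  1  2  2  2  3  3  3  3  3  3
 Z  0  1  2  2  2  3  3  3  3  3  3
 Z  0  1  2  2  2  3  3  3  3  3  3
 A  0  1  2  2  3  3  3  3  4  4  4
 W  0  1  2  2  3  3  4  4  4  4  4
dp[8][10] = 4. One LCS (by backtracking along matches): ZEZA.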